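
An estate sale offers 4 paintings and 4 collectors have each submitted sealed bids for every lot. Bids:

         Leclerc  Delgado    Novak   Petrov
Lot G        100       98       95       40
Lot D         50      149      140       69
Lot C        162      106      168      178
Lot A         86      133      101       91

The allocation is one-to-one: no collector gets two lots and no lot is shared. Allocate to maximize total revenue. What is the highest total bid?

Maximum total: $551

Optimal: Leclerc→Lot G ($100), Delgado→Lot A ($133), Novak→Lot D ($140), Petrov→Lot C ($178) — total 100+133+140+178 = $551.
Swapping Petrov↔Leclerc (Petrov→Lot G $40, Leclerc→Lot C $162) loses 76.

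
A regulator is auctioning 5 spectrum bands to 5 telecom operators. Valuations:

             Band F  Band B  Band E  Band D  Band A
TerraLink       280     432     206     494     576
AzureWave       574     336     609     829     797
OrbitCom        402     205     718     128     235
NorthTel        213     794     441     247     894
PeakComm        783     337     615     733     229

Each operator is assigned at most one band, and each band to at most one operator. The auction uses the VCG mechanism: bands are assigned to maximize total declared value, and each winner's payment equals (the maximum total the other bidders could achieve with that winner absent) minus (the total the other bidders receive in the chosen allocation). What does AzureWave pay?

AzureWave pays $18M.

Efficient allocation: TerraLink→Band A ($576M), AzureWave→Band D ($829M), OrbitCom→Band E ($718M), NorthTel→Band B ($794M), PeakComm→Band F ($783M); total welfare W = $3700M.
AzureWave receives Band D at value $829M, so the others get W − 829 = $2871M.
Without AzureWave: best allocation of the remaining 4 bidders over all 5 bands is TerraLink→Band D ($494M), OrbitCom→Band E ($718M), NorthTel→Band A ($894M), PeakComm→Band F ($783M), total $2889M.
VCG payment = (others' best without AzureWave) − (others' welfare with AzureWave) = 2889 − 2871 = $18M.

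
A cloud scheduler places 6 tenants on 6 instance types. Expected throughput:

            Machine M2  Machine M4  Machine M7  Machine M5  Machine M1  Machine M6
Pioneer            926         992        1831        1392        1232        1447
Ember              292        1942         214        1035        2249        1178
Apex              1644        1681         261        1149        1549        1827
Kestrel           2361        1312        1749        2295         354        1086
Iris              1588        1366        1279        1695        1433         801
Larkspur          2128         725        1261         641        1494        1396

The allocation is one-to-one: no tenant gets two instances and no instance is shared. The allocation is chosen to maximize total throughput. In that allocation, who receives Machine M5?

Kestrel receives Machine M5.

Optimal: Pioneer→Machine M7 (1831 ops/s), Ember→Machine M1 (2249 ops/s), Apex→Machine M6 (1827 ops/s), Kestrel→Machine M5 (2295 ops/s), Iris→Machine M4 (1366 ops/s), Larkspur→Machine M2 (2128 ops/s) — total 1831+2249+1827+2295+1366+2128 = 11696 ops/s.
Row-greedy (each tenant in turn takes its best remaining instance) gives 10688 ops/s, worse by 1008.
No other one-to-one assignment exceeds 11696 ops/s.
Kestrel's own top instance is Machine M2 (2361 ops/s), but forcing Kestrel→Machine M2 and reassigning the rest optimally gives only 11213 ops/s — worse by 483.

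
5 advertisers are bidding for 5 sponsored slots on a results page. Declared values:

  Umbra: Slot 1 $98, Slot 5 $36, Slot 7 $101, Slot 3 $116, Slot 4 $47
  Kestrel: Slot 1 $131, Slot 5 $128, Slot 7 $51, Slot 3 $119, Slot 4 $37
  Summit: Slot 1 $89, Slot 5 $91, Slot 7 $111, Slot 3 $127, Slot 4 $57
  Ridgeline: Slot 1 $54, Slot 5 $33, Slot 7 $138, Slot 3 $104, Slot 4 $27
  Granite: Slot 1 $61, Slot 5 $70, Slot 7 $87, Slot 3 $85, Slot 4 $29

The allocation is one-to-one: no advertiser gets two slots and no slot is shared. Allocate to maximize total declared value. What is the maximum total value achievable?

Optimal: Umbra→Slot 1 ($98), Kestrel→Slot 5 ($128), Summit→Slot 3 ($127), Ridgeline→Slot 7 ($138), Granite→Slot 4 ($29) — total 98+128+127+138+29 = $520.
Row-greedy (each advertiser in turn takes its best remaining slot) gives $420, worse by 100.
Next-best assignment: Umbra→Slot 4, Kestrel→Slot 1, Summit→Slot 3, Ridgeline→Slot 7, Granite→Slot 5 = $513.
Swapping Kestrel↔Ridgeline (Kestrel→Slot 7 $51, Ridgeline→Slot 5 $33) loses 182.

Maximum total: $520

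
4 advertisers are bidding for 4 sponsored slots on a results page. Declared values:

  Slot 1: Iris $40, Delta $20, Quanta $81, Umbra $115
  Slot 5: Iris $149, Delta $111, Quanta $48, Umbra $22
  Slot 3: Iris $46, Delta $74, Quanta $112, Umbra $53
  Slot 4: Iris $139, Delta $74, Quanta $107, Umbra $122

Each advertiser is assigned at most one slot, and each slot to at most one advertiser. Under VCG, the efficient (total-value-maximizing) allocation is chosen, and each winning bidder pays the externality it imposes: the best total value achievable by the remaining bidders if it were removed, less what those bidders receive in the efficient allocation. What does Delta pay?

Efficient allocation: Iris→Slot 4 ($139), Delta→Slot 5 ($111), Quanta→Slot 3 ($112), Umbra→Slot 1 ($115); total welfare W = $477.
Delta receives Slot 5 at value $111, so the others get W − 111 = $366.
Without Delta: best allocation of the remaining 3 bidders over all 4 slots is Iris→Slot 5 ($149), Quanta→Slot 3 ($112), Umbra→Slot 4 ($122), total $383.
VCG payment = (others' best without Delta) − (others' welfare with Delta) = 383 − 366 = $17.

Delta pays $17.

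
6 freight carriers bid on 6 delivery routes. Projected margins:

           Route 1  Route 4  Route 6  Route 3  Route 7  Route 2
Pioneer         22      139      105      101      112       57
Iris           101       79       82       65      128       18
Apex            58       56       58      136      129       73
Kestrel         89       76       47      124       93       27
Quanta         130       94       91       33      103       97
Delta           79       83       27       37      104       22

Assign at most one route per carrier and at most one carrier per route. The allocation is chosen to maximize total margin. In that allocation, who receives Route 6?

Iris receives Route 6.

Optimal: Pioneer→Route 4 ($139k), Iris→Route 6 ($82k), Apex→Route 2 ($73k), Kestrel→Route 3 ($124k), Quanta→Route 1 ($130k), Delta→Route 7 ($104k) — total 139+82+73+124+130+104 = $652k.
Column-greedy (each route in turn goes to its best remaining carrier) gives $618k, worse by 34.
Next-best assignment: Pioneer→Route 4, Iris→Route 6, Apex→Route 7, Kestrel→Route 3, Quanta→Route 2, Delta→Route 1 = $650k.
No other one-to-one assignment exceeds $652k.
Iris's own top route is Route 7 ($128k), but forcing Iris→Route 7 and reassigning the rest optimally gives only $643k — worse by 9.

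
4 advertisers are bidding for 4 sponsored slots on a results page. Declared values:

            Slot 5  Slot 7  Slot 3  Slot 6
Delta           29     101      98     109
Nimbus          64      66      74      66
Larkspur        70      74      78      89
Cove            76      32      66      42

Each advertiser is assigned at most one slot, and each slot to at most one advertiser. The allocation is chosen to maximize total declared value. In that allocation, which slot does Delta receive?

Optimal: Delta→Slot 7 ($101), Nimbus→Slot 3 ($74), Larkspur→Slot 6 ($89), Cove→Slot 5 ($76) — total 101+74+89+76 = $340.
Next-best assignment: Delta→Slot 6, Nimbus→Slot 3, Larkspur→Slot 7, Cove→Slot 5 = $333.
Checked against all permutations: $340 is optimal.
Delta's own top slot is Slot 6 ($109), but forcing Delta→Slot 6 and reassigning the rest optimally gives only $333 — worse by 7.

Delta receives Slot 7.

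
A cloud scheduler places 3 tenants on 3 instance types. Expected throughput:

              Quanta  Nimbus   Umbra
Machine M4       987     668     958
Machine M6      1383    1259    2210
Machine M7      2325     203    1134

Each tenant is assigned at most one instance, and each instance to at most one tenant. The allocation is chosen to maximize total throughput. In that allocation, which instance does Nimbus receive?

Optimal: Quanta→Machine M7 (2325 ops/s), Nimbus→Machine M4 (668 ops/s), Umbra→Machine M6 (2210 ops/s) — total 2325+668+2210 = 5203 ops/s.
Row-greedy (each tenant in turn takes its best remaining instance) gives 4542 ops/s, worse by 661.
Next-best assignment: Quanta→Machine M7, Nimbus→Machine M6, Umbra→Machine M4 = 4542 ops/s.
Nimbus's own top instance is Machine M6 (1259 ops/s), but forcing Nimbus→Machine M6 and reassigning the rest optimally gives only 4542 ops/s — worse by 661.

Nimbus receives Machine M4.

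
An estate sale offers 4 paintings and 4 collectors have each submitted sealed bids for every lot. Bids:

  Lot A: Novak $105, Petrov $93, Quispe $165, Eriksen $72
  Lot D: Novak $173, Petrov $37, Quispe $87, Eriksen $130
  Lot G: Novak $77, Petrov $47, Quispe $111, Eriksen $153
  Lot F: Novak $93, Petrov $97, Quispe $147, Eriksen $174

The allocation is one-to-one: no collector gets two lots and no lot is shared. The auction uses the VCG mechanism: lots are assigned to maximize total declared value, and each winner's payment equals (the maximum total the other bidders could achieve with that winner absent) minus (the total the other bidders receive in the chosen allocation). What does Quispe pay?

Quispe pays $17.

Efficient allocation: Novak→Lot D ($173), Petrov→Lot F ($97), Quispe→Lot A ($165), Eriksen→Lot G ($153); total welfare W = $588.
Quispe receives Lot A at value $165, so the others get W − 165 = $423.
Without Quispe: best allocation of the remaining 3 bidders over all 4 lots is Novak→Lot D ($173), Petrov→Lot A ($93), Eriksen→Lot F ($174), total $440.
VCG payment = (others' best without Quispe) − (others' welfare with Quispe) = 440 − 423 = $17.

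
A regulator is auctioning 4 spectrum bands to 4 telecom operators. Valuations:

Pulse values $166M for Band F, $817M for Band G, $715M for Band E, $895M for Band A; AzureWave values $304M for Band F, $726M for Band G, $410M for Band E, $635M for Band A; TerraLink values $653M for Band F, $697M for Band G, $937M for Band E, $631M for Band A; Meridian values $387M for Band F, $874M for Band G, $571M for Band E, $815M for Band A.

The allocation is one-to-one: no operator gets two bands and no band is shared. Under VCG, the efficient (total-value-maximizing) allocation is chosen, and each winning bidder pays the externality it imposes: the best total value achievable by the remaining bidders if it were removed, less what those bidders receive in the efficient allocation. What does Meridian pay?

Meridian pays $422M.

Efficient allocation: Pulse→Band A ($895M), AzureWave→Band F ($304M), TerraLink→Band E ($937M), Meridian→Band G ($874M); total welfare W = $3010M.
Meridian receives Band G at value $874M, so the others get W − 874 = $2136M.
Without Meridian: best allocation of the remaining 3 bidders over all 4 bands is Pulse→Band A ($895M), AzureWave→Band G ($726M), TerraLink→Band E ($937M), total $2558M.
VCG payment = (others' best without Meridian) − (others' welfare with Meridian) = 2558 − 2136 = $422M.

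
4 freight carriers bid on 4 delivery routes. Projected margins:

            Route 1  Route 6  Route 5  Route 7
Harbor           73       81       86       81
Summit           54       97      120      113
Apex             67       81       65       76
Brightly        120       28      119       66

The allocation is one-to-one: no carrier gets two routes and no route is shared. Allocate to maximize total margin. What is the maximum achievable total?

Maximum total: $402k

This is the linear assignment problem.
Optimal: Harbor→Route 7 ($81k), Summit→Route 5 ($120k), Apex→Route 6 ($81k), Brightly→Route 1 ($120k) — total 81+120+81+120 = $402k.
Row-greedy (each carrier in turn takes its best remaining route) gives $400k, worse by 2.
Next-best assignment: Harbor→Route 5, Summit→Route 7, Apex→Route 6, Brightly→Route 1 = $400k.
Swapping Apex↔Summit (Apex→Route 5 $65k, Summit→Route 6 $97k) loses 39.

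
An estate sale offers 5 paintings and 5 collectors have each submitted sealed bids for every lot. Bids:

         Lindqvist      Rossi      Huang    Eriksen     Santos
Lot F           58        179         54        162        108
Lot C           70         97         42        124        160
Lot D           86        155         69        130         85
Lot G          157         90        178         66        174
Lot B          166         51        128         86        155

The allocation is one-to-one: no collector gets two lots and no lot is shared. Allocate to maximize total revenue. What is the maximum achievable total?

Optimal: Lindqvist→Lot B ($166), Rossi→Lot D ($155), Huang→Lot G ($178), Eriksen→Lot F ($162), Santos→Lot C ($160) — total 166+155+178+162+160 = $821.
Row-greedy (each collector in turn takes its best remaining lot) gives $813, worse by 8.
Next-best assignment: Lindqvist→Lot B, Rossi→Lot F, Huang→Lot G, Eriksen→Lot D, Santos→Lot C = $813.
Swapping Lindqvist↔Santos (Lindqvist→Lot C $70, Santos→Lot B $155) loses 101.

Max total: $821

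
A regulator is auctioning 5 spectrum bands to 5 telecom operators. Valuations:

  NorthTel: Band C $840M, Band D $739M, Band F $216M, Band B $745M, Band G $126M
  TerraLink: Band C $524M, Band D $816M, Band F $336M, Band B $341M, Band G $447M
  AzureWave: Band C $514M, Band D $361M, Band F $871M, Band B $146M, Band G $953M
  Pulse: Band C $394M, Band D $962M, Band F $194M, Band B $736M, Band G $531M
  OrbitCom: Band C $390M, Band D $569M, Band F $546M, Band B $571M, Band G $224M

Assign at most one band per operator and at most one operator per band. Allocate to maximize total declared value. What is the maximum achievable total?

This is the linear assignment problem.
Optimal: NorthTel→Band C ($840M), TerraLink→Band D ($816M), AzureWave→Band G ($953M), Pulse→Band B ($736M), OrbitCom→Band F ($546M) — total 840+816+953+736+546 = $3891M.
Column-greedy (each band in turn goes to its best remaining operator) gives $3691M, worse by 200.

Max total: $3891M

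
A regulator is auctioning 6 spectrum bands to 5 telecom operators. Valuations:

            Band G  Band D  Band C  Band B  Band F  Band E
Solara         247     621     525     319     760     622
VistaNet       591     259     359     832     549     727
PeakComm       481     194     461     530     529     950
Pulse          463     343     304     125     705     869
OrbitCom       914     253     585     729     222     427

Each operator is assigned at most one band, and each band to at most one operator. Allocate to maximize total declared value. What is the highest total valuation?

Max total: $4022M

Optimal: Solara→Band D ($621M), VistaNet→Band B ($832M), PeakComm→Band E ($950M), Pulse→Band F ($705M), OrbitCom→Band G ($914M) — total 621+832+950+705+914 = $4022M.
Column-greedy (each band in turn goes to its best remaining operator) gives $3533M, worse by 489.
Next-best assignment: Solara→Band C, VistaNet→Band B, PeakComm→Band E, Pulse→Band F, OrbitCom→Band G = $3926M.
Checked against all permutations: $4022M is optimal.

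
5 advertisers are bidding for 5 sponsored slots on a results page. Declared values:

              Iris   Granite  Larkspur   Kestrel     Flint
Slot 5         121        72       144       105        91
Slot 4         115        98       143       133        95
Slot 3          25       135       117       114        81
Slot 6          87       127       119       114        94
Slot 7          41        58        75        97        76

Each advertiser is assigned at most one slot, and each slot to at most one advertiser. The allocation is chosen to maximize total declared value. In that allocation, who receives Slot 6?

Flint receives Slot 6.

This is the linear assignment problem.
Optimal: Iris→Slot 5 ($121), Granite→Slot 3 ($135), Larkspur→Slot 4 ($143), Kestrel→Slot 7 ($97), Flint→Slot 6 ($94) — total 121+135+143+97+94 = $590.
Max-entry greedy (repeatedly take the single best remaining cell) gives $547, worse by 43.
Next-best assignment: Iris→Slot 5, Granite→Slot 3, Larkspur→Slot 4, Kestrel→Slot 6, Flint→Slot 7 = $589.
Flint's own top slot is Slot 4 ($95), but forcing Flint→Slot 4 and reassigning the rest optimally gives only $567 — worse by 23.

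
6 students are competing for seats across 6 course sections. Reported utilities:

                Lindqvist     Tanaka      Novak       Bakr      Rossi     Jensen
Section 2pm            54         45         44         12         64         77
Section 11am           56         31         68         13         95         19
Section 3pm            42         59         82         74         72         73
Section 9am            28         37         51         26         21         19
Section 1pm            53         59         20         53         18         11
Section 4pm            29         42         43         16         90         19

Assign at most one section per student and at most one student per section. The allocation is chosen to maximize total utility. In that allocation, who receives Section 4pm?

Rossi receives Section 4pm.

Treat this as an assignment problem: match each student to one section.
Optimal: Lindqvist→Section 11am (56 points), Tanaka→Section 1pm (59 points), Novak→Section 9am (51 points), Bakr→Section 3pm (74 points), Rossi→Section 4pm (90 points), Jensen→Section 2pm (77 points) — total 56+59+51+74+90+77 = 407 points.
Max-entry greedy (repeatedly take the single best remaining cell) gives 368 points, worse by 39.
Swapping Jensen↔Novak (Jensen→Section 9am 19 points, Novak→Section 2pm 44 points) loses 65.
Rossi's own top section is Section 11am (95 points), but forcing Rossi→Section 11am and reassigning the rest optimally gives only 392 points — worse by 15.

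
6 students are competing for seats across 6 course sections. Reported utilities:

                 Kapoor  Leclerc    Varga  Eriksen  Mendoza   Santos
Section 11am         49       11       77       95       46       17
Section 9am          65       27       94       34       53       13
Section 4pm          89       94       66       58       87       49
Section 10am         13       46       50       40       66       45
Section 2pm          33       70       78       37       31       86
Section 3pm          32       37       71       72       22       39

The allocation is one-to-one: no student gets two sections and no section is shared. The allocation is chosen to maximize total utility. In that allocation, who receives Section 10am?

Mendoza receives Section 10am.

Optimal: Kapoor→Section 9am (65 points), Leclerc→Section 4pm (94 points), Varga→Section 3pm (71 points), Eriksen→Section 11am (95 points), Mendoza→Section 10am (66 points), Santos→Section 2pm (86 points) — total 65+94+71+95+66+86 = 477 points.
Next-best assignment: Kapoor→Section 4pm, Leclerc→Section 3pm, Varga→Section 9am, Eriksen→Section 11am, Mendoza→Section 10am, Santos→Section 2pm = 467 points.
No other one-to-one assignment exceeds 477 points.
Mendoza's own top section is Section 4pm (87 points), but forcing Mendoza→Section 4pm and reassigning the rest optimally gives only 450 points — worse by 27.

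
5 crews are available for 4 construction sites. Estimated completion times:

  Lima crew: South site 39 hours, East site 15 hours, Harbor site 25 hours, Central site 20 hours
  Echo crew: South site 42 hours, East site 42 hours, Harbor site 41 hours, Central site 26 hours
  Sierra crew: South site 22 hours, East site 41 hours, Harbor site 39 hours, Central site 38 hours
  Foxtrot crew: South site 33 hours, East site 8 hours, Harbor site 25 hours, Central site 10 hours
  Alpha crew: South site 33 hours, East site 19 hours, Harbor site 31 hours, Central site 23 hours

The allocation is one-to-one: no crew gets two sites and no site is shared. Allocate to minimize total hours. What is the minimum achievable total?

Minimum total: 76 hours

This is the linear assignment problem.
Optimal: Sierra crew→South site (22 hours), Alpha crew→East site (19 hours), Lima crew→Harbor site (25 hours), Foxtrot crew→Central site (10 hours) — total 22+19+25+10 = 76 hours.
Row-greedy (each crew in turn takes its cheapest remaining site) gives 88 hours, worse by 12.
Next-best assignment: Sierra crew→South site, Lima crew→East site, Alpha crew→Harbor site, Foxtrot crew→Central site = 78 hours.
No other one-to-one assignment undercuts 76 hours.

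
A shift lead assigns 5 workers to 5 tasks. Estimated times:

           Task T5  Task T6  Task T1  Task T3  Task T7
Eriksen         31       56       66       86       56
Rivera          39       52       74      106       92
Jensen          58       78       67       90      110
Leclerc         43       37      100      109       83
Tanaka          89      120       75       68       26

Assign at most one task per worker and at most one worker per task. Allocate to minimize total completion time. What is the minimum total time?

Min total: 255 min

Optimal: Eriksen→Task T3 (86 min), Rivera→Task T5 (39 min), Jensen→Task T1 (67 min), Leclerc→Task T6 (37 min), Tanaka→Task T7 (26 min) — total 86+39+67+37+26 = 255 min.
Column-greedy (each task in turn goes to its cheapest remaining worker) gives 295 min, worse by 40.
Next-best assignment: Eriksen→Task T5, Rivera→Task T1, Jensen→Task T3, Leclerc→Task T6, Tanaka→Task T7 = 258 min.
Swapping Jensen↔Tanaka (Jensen→Task T7 110 min, Tanaka→Task T1 75 min) adds 92.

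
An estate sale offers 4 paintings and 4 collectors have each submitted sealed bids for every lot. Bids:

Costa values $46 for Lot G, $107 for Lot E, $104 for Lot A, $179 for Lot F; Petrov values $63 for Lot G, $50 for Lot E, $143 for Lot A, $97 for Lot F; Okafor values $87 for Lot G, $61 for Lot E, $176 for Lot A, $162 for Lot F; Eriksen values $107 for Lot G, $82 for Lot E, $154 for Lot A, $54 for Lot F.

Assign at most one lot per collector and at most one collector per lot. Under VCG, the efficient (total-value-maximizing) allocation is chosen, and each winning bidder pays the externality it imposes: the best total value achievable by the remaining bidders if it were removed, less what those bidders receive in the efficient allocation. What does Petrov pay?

Efficient allocation: Costa→Lot E ($107), Petrov→Lot A ($143), Okafor→Lot F ($162), Eriksen→Lot G ($107); total welfare W = $519.
Petrov receives Lot A at value $143, so the others get W − 143 = $376.
Without Petrov: best allocation of the remaining 3 bidders over all 4 lots is Costa→Lot F ($179), Okafor→Lot A ($176), Eriksen→Lot G ($107), total $462.
VCG payment = (others' best without Petrov) − (others' welfare with Petrov) = 462 − 376 = $86.

Petrov pays $86.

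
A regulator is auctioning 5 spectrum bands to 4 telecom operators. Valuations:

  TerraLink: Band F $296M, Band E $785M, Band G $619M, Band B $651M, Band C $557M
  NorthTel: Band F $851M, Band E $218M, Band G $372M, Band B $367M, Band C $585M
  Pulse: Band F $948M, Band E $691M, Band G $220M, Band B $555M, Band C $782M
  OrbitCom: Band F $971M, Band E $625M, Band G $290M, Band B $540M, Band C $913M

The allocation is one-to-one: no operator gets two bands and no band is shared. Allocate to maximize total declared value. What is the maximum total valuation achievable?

Optimal: TerraLink→Band B ($651M), NorthTel→Band F ($851M), Pulse→Band E ($691M), OrbitCom→Band C ($913M) — total 651+851+691+913 = $3106M.
Row-greedy (each operator in turn takes its best remaining band) gives $2958M, worse by 148.

Maximum total: $3106M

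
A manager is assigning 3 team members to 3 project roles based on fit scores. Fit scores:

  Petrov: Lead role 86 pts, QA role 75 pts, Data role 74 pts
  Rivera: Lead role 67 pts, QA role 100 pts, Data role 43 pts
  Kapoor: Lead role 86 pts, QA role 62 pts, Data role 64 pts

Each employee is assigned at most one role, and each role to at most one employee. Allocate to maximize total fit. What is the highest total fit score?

Maximum total: 260 pts

This is a one-to-one assignment (maximum-weight bipartite matching).
Optimal: Petrov→Data role (74 pts), Rivera→QA role (100 pts), Kapoor→Lead role (86 pts) — total 74+100+86 = 260 pts.
Column-greedy (each role in turn goes to its best remaining employee) gives 250 pts, worse by 10.
Swapping Rivera↔Petrov (Rivera→Data role 43 pts, Petrov→QA role 75 pts) loses 56.
Every other assignment is strictly worse.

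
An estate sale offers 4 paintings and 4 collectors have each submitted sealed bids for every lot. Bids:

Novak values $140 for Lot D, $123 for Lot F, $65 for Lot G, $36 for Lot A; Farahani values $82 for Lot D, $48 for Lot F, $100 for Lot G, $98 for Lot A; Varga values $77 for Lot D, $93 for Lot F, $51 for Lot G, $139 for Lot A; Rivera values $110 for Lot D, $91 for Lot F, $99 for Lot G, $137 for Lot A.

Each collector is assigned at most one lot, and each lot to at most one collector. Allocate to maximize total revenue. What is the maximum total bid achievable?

Optimal: Novak→Lot F ($123), Farahani→Lot G ($100), Varga→Lot A ($139), Rivera→Lot D ($110) — total 123+100+139+110 = $472.
Column-greedy (each lot in turn goes to its best remaining collector) gives $470, worse by 2.

Maximum total: $472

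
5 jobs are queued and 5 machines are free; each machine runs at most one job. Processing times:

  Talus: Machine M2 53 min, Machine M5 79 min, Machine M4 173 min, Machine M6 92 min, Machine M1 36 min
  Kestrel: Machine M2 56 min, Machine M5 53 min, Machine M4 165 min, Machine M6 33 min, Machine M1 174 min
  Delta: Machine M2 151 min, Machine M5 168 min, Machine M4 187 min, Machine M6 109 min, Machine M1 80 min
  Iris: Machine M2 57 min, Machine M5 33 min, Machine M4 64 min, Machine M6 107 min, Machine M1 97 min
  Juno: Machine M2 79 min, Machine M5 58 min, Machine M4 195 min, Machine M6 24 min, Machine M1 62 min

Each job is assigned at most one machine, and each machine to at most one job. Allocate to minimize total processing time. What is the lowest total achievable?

This is the linear assignment problem.
Optimal: Talus→Machine M2 (53 min), Kestrel→Machine M5 (53 min), Delta→Machine M1 (80 min), Iris→Machine M4 (64 min), Juno→Machine M6 (24 min) — total 53+53+80+64+24 = 274 min.

Minimum total: 274 min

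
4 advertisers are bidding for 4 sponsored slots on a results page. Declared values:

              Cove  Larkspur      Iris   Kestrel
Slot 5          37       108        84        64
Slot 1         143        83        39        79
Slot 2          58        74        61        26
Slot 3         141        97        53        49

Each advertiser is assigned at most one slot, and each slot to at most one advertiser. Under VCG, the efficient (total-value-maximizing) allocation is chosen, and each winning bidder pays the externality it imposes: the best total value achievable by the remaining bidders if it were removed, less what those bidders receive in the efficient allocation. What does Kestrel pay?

Efficient allocation: Cove→Slot 3 ($141), Larkspur→Slot 5 ($108), Iris→Slot 2 ($61), Kestrel→Slot 1 ($79); total welfare W = $389.
Kestrel receives Slot 1 at value $79, so the others get W − 79 = $310.
Without Kestrel: best allocation of the remaining 3 bidders over all 4 slots is Cove→Slot 1 ($143), Larkspur→Slot 3 ($97), Iris→Slot 5 ($84), total $324.
VCG payment = (others' best without Kestrel) − (others' welfare with Kestrel) = 324 − 310 = $14.

Kestrel pays $14.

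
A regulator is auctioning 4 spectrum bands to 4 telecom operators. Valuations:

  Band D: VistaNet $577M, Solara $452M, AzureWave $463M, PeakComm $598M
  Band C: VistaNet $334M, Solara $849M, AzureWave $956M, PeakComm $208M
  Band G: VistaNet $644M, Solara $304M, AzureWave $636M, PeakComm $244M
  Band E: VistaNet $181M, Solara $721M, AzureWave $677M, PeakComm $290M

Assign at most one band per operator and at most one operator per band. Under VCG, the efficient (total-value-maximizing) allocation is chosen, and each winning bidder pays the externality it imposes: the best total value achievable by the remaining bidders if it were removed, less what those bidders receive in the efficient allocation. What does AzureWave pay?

Efficient allocation: VistaNet→Band G ($644M), Solara→Band E ($721M), AzureWave→Band C ($956M), PeakComm→Band D ($598M); total welfare W = $2919M.
AzureWave receives Band C at value $956M, so the others get W − 956 = $1963M.
Without AzureWave: best allocation of the remaining 3 bidders over all 4 bands is VistaNet→Band G ($644M), Solara→Band C ($849M), PeakComm→Band D ($598M), total $2091M.
VCG payment = (others' best without AzureWave) − (others' welfare with AzureWave) = 2091 − 1963 = $128M.

AzureWave pays $128M.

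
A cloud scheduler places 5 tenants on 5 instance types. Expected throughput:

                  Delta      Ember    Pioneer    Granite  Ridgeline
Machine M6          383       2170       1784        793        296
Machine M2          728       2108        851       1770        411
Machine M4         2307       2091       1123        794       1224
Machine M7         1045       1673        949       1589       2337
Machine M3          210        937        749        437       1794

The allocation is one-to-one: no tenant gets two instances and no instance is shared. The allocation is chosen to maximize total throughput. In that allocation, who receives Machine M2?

Ember receives Machine M2.

This is a one-to-one assignment (maximum-weight bipartite matching).
Optimal: Delta→Machine M4 (2307 ops/s), Ember→Machine M2 (2108 ops/s), Pioneer→Machine M6 (1784 ops/s), Granite→Machine M7 (1589 ops/s), Ridgeline→Machine M3 (1794 ops/s) — total 2307+2108+1784+1589+1794 = 9582 ops/s.
Column-greedy (each instance in turn goes to its best remaining tenant) gives 9333 ops/s, worse by 249.
Next-best assignment: Delta→Machine M4, Ember→Machine M6, Pioneer→Machine M3, Granite→Machine M2, Ridgeline→Machine M7 = 9333 ops/s.
Ember's own top instance is Machine M6 (2170 ops/s), but forcing Ember→Machine M6 and reassigning the rest optimally gives only 9333 ops/s — worse by 249.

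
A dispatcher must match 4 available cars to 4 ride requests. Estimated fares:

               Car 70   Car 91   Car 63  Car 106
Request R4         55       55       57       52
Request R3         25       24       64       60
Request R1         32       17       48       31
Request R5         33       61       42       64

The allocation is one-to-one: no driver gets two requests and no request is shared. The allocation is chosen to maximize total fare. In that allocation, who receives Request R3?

Car 106 receives Request R3.

Optimal: Car 70→Request R4 ($55), Car 91→Request R5 ($61), Car 63→Request R1 ($48), Car 106→Request R3 ($60) — total 55+61+48+60 = $224.
Next-best assignment: Car 70→Request R1, Car 91→Request R4, Car 63→Request R3, Car 106→Request R5 = $215.
No other one-to-one assignment exceeds $224.
Car 106's own top request is Request R5 ($64), but forcing Car 106→Request R5 and reassigning the rest optimally gives only $215 — worse by 9.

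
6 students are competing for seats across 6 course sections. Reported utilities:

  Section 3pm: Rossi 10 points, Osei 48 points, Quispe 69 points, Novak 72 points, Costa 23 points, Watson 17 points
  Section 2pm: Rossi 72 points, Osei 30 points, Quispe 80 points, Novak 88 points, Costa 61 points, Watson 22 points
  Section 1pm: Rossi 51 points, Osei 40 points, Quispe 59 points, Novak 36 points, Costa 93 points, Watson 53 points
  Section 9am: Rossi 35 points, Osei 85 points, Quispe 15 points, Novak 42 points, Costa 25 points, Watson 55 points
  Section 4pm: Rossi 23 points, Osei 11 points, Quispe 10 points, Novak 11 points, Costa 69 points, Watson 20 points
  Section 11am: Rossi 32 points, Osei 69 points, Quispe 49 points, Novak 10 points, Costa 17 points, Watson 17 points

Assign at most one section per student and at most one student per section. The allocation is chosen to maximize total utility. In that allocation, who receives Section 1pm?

Rossi receives Section 1pm.

This is the linear assignment problem.
Optimal: Rossi→Section 1pm (51 points), Osei→Section 11am (69 points), Quispe→Section 3pm (69 points), Novak→Section 2pm (88 points), Costa→Section 4pm (69 points), Watson→Section 9am (55 points) — total 51+69+69+88+69+55 = 401 points.
Next-best assignment: Rossi→Section 2pm, Osei→Section 9am, Quispe→Section 11am, Novak→Section 3pm, Costa→Section 4pm, Watson→Section 1pm = 400 points.
Rossi's own top section is Section 2pm (72 points), but forcing Rossi→Section 2pm and reassigning the rest optimally gives only 400 points — worse by 1.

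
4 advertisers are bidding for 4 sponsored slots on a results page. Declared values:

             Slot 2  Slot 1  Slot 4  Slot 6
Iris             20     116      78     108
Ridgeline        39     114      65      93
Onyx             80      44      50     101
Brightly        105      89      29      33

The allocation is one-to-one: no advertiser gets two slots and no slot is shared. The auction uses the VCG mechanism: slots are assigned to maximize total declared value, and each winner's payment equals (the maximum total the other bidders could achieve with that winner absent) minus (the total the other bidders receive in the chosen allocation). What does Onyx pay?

Efficient allocation: Iris→Slot 4 ($78), Ridgeline→Slot 1 ($114), Onyx→Slot 6 ($101), Brightly→Slot 2 ($105); total welfare W = $398.
Onyx receives Slot 6 at value $101, so the others get W − 101 = $297.
Without Onyx: best allocation of the remaining 3 bidders over all 4 slots is Iris→Slot 6 ($108), Ridgeline→Slot 1 ($114), Brightly→Slot 2 ($105), total $327.
VCG payment = (others' best without Onyx) − (others' welfare with Onyx) = 327 − 297 = $30.

Onyx pays $30.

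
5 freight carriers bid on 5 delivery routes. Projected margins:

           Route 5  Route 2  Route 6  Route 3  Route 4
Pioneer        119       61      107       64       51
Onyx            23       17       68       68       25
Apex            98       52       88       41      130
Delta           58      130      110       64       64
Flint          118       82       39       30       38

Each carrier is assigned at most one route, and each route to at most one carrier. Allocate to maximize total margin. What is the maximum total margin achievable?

This is the linear assignment problem.
Optimal: Pioneer→Route 6 ($107k), Onyx→Route 3 ($68k), Apex→Route 4 ($130k), Delta→Route 2 ($130k), Flint→Route 5 ($118k) — total 107+68+130+130+118 = $553k.
Row-greedy (each carrier in turn takes its best remaining route) gives $477k, worse by 76.

Max total: $553k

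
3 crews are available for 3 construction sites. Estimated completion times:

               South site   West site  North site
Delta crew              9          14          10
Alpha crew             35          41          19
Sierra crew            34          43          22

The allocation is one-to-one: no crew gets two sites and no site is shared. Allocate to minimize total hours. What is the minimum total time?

Minimum total: 67 hours

Treat this as an assignment problem: match each crew to one site.
Optimal: Delta crew→West site (14 hours), Alpha crew→North site (19 hours), Sierra crew→South site (34 hours) — total 14+19+34 = 67 hours.
Min-entry greedy (repeatedly take the single cheapest remaining cell) gives 71 hours, worse by 4.
Next-best assignment: Delta crew→South site, Alpha crew→North site, Sierra crew→West site = 71 hours.
Checked against all permutations: 67 hours is optimal.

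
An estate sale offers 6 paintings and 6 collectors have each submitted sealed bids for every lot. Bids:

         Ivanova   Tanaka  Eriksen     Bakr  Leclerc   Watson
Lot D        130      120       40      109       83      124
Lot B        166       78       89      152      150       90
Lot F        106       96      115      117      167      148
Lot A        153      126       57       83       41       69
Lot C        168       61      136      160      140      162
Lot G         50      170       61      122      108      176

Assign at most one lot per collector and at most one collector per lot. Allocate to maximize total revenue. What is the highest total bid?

Treat this as an assignment problem: match each collector to one lot.
Optimal: Ivanova→Lot A ($153), Tanaka→Lot D ($120), Eriksen→Lot C ($136), Bakr→Lot B ($152), Leclerc→Lot F ($167), Watson→Lot G ($176) — total 153+120+136+152+167+176 = $904.
Max-entry greedy (repeatedly take the single best remaining cell) gives $829, worse by 75.

Maximum total: $904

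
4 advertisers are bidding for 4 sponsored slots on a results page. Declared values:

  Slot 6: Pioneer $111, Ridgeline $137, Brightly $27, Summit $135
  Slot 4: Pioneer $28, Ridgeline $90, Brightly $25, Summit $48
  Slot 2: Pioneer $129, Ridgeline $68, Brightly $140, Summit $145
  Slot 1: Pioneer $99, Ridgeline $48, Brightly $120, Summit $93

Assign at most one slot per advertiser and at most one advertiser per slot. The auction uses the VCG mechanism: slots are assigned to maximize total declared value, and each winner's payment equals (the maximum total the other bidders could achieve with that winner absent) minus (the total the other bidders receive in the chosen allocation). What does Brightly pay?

Brightly pays $27.

Efficient allocation: Pioneer→Slot 2 ($129), Ridgeline→Slot 4 ($90), Brightly→Slot 1 ($120), Summit→Slot 6 ($135); total welfare W = $474.
Brightly receives Slot 1 at value $120, so the others get W − 120 = $354.
Without Brightly: best allocation of the remaining 3 bidders over all 4 slots is Pioneer→Slot 1 ($99), Ridgeline→Slot 6 ($137), Summit→Slot 2 ($145), total $381.
VCG payment = (others' best without Brightly) − (others' welfare with Brightly) = 381 − 354 = $27.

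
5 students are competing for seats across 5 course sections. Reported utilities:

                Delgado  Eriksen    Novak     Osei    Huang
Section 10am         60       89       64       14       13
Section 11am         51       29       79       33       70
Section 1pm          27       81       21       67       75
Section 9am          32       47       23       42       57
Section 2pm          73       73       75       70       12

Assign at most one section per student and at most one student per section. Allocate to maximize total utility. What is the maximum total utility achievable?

Maximum total: 365 points

Optimal: Delgado→Section 2pm (73 points), Eriksen→Section 10am (89 points), Novak→Section 11am (79 points), Osei→Section 1pm (67 points), Huang→Section 9am (57 points) — total 73+89+79+67+57 = 365 points.
Column-greedy (each section in turn goes to its best remaining student) gives 358 points, worse by 7.
Swapping Huang↔Novak (Huang→Section 11am 70 points, Novak→Section 9am 23 points) loses 43.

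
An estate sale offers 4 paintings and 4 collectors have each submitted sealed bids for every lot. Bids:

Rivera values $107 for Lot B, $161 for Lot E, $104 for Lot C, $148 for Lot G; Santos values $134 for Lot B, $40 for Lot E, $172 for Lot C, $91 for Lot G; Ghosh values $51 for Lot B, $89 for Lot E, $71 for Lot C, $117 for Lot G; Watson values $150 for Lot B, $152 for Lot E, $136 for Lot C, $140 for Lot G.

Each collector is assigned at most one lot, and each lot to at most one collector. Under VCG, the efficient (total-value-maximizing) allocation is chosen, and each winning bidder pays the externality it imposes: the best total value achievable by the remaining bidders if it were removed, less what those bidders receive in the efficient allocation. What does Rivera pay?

Efficient allocation: Rivera→Lot E ($161), Santos→Lot C ($172), Ghosh→Lot G ($117), Watson→Lot B ($150); total welfare W = $600.
Rivera receives Lot E at value $161, so the others get W − 161 = $439.
Without Rivera: best allocation of the remaining 3 bidders over all 4 lots is Santos→Lot C ($172), Ghosh→Lot G ($117), Watson→Lot E ($152), total $441.
VCG payment = (others' best without Rivera) − (others' welfare with Rivera) = 441 − 439 = $2.

Rivera pays $2.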